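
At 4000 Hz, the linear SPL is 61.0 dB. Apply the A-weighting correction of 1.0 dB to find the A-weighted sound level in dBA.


A-weighting table: 4000 Hz -> 1.0 dB correction
SPL_A = SPL + correction = 61.0 + (1.0) = 62 dBA


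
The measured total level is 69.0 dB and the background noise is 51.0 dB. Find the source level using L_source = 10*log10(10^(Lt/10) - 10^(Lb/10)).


10^(69.0/10) = 7.94328e+06
10^(51.0/10) = 125893
Difference = 7.94328e+06 - 125893 = 7.81739e+06
L_source = 10*log10(7.81739e+06) = 68.931 dB


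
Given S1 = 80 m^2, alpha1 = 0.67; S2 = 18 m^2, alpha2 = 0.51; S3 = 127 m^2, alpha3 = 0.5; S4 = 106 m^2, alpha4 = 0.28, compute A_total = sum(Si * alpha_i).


80 * 0.67 = 53.6
18 * 0.51 = 9.18
127 * 0.5 = 63.5
106 * 0.28 = 29.68
A_total = 53.6 + 9.18 + 63.5 + 29.68 = 155.96 m^2


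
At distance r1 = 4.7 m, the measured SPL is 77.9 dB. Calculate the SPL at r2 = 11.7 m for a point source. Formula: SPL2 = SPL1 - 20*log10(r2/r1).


r2/r1 = 11.7/4.7 = 2.48936
Correction = 20*log10(2.48936) = 7.92175 dB
SPL2 = 77.9 - 7.92175 = 69.978 dB


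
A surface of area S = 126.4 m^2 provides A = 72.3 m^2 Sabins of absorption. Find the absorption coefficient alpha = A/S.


Absorption coefficient = absorbed power / incident power
alpha = A / S = 72.3 / 126.4 = 0.57199


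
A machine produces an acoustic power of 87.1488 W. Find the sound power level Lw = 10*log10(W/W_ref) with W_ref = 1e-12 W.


W / W_ref = 87.1488 / 1e-12 = 8.71488e+13
Lw = 10 * log10(8.71488e+13) = 139.4 dB


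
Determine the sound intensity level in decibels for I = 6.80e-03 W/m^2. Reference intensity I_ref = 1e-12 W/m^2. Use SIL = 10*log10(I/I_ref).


I / I_ref = 6.80e-03 / 1e-12 = 6.8e+09
SIL = 10 * log10(6.8e+09) = 98.325 dB


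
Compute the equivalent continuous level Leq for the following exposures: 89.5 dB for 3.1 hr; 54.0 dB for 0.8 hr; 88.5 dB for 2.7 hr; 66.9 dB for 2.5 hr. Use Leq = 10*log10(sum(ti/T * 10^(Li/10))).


T_total = 3.1 + 0.8 + 2.7 + 2.5 = 9.1 hr
(3.1/9.1) * 10^(89.5/10) = 3.03613e+08
(0.8/9.1) * 10^(54.0/10) = 22082.5
(2.7/9.1) * 10^(88.5/10) = 2.1005e+08
(2.5/9.1) * 10^(66.9/10) = 1.34555e+06
Sum = 3.03613e+08 + 22082.5 + 2.1005e+08 + 1.34555e+06 = 5.15031e+08
Leq = 10*log10(5.15031e+08) = 87.118 dB


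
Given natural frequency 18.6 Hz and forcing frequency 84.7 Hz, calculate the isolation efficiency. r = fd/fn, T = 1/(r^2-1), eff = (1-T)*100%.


r = 84.7 / 18.6 = 4.55376
r^2 - 1 = 4.55376^2 - 1 = 19.7367
T = 1/19.7367 = 0.050667
Efficiency = (1 - 0.050667)*100 = 94.933 %


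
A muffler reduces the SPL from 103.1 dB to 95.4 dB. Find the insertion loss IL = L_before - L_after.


Insertion loss = SPL without muffler - SPL with muffler
IL = 103.1 - 95.4 = 7.7 dB


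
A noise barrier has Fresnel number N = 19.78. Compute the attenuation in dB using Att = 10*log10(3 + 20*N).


3 + 20*N = 3 + 20*19.78 = 398.6
Att = 10*log10(398.6) = 26.005 dB


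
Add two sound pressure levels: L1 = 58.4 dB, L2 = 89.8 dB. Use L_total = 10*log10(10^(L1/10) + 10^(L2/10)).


10^(58.4/10) = 691831
10^(89.8/10) = 9.54993e+08
Sum = 691831 + 9.54993e+08 = 9.55685e+08
L_total = 10*log10(9.55685e+08) = 89.803 dB


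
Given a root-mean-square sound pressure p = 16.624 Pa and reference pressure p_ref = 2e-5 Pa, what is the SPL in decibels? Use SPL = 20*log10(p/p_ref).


p / p_ref = 16.624 / 2e-5 = 831200
SPL = 20 * log10(831200) = 118.39 dB


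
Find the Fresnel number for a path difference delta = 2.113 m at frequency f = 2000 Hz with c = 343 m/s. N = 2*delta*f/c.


N = 2*delta*f/c = 2*delta/lambda, where lambda = c/f
lambda = 343 / 2000 = 0.1715 m
N = 2 * 2.113 / 0.1715 = 24.641


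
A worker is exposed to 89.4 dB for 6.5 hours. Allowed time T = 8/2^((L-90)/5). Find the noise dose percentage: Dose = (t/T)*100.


T_allowed = 8 / 2^((89.4 - 90)/5) = 8.69388 hr
Dose = 6.5 / 8.69388 * 100 = 74.765 %


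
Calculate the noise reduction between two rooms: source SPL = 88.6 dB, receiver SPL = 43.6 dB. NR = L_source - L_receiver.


NR = L_source - L_receiver (difference between source and receiving room levels)
NR = 88.6 - 43.6 = 45 dB


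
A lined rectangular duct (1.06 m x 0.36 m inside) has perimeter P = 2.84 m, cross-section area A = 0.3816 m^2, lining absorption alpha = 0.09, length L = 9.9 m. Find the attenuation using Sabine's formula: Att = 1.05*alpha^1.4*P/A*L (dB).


alpha^1.4 = 0.09^1.4 = 0.034351
Attenuation rate = 1.05 * alpha^1.4 * P / A
= 1.05 * 0.034351 * 2.84 / 0.3816 = 0.268435 dB/m
Total Att = 0.268435 * 9.9 = 2.6575 dB


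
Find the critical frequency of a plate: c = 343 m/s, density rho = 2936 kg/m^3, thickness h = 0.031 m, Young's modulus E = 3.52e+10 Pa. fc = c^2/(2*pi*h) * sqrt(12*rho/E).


12*rho/E = 12*2936/3.52e+10 = 1.00091e-06
sqrt(12*rho/E) = sqrt(1.00091e-06) = 0.00100045
c^2/(2*pi*h) = 343^2/(2*pi*0.031) = 604014
fc = 604014 * 0.00100045 = 604.29 Hz


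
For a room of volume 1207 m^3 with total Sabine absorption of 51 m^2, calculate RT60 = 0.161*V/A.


RT60 = 0.161 * 1207 / 51 = 3.8103 s


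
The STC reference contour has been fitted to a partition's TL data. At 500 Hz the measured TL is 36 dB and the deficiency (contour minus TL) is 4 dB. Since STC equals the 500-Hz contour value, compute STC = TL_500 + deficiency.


By ASTM E413, STC = value of the fitted reference contour at 500 Hz.
Contour value at 500 Hz = TL_500 + deficiency = 36 + 4 = 40
STC = 40


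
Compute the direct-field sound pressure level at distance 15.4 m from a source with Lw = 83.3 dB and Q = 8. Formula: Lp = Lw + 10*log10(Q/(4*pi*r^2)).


4*pi*r^2 = 4*pi*15.4^2 = 2980.24 m^2
Q / (4*pi*r^2) = 8 / 2980.24 = 0.00268435
Lp = 83.3 + 10*log10(0.00268435) = 57.588 dB


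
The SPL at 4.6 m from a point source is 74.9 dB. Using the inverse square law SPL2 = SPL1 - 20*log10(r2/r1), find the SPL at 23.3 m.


r2/r1 = 23.3/4.6 = 5.06522
Correction = 20*log10(5.06522) = 14.092 dB
SPL2 = 74.9 - 14.092 = 60.808 dB


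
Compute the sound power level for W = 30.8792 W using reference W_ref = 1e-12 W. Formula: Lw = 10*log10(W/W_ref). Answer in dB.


W / W_ref = 30.8792 / 1e-12 = 3.08792e+13
Lw = 10 * log10(3.08792e+13) = 134.9 dB


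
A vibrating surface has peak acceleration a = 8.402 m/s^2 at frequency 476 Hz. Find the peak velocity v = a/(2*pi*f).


omega = 2*pi*f = 2*pi*476 = 2990.8 rad/s
v = a / omega = 8.402 / 2990.8 = 0.0028093 m/s


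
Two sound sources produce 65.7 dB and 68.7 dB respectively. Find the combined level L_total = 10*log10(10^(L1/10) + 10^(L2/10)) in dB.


10^(65.7/10) = 3.71535e+06
10^(68.7/10) = 7.4131e+06
Sum = 3.71535e+06 + 7.4131e+06 = 1.11284e+07
L_total = 10*log10(1.11284e+07) = 70.464 dB


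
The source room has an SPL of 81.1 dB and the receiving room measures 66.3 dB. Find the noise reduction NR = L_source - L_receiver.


NR = L_source - L_receiver (difference between source and receiving room levels)
NR = 81.1 - 66.3 = 14.8 dB


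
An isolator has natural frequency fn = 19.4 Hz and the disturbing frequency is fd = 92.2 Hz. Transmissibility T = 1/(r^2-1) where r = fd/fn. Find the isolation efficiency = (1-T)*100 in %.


r = 92.2 / 19.4 = 4.75258
r^2 - 1 = 4.75258^2 - 1 = 21.587
T = 1/21.587 = 0.0463242
Efficiency = (1 - 0.0463242)*100 = 95.368 %


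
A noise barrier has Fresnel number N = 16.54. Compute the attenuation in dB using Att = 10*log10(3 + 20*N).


3 + 20*N = 3 + 20*16.54 = 333.8
Att = 10*log10(333.8) = 25.235 dB


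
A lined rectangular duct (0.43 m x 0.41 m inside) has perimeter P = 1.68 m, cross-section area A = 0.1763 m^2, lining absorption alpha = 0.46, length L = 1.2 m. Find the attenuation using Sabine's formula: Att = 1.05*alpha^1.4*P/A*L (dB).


alpha^1.4 = 0.46^1.4 = 0.337179
Attenuation rate = 1.05 * alpha^1.4 * P / A
= 1.05 * 0.337179 * 1.68 / 0.1763 = 3.3737 dB/m
Total Att = 3.3737 * 1.2 = 4.0484 dB


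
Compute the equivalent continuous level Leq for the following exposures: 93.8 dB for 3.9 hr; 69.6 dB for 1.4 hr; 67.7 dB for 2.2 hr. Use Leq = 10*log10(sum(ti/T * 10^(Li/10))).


T_total = 3.9 + 1.4 + 2.2 = 7.5 hr
(3.9/7.5) * 10^(93.8/10) = 1.24739e+09
(1.4/7.5) * 10^(69.6/10) = 1.70242e+06
(2.2/7.5) * 10^(67.7/10) = 1.72727e+06
Sum = 1.24739e+09 + 1.70242e+06 + 1.72727e+06 = 1.25082e+09
Leq = 10*log10(1.25082e+09) = 90.972 dB


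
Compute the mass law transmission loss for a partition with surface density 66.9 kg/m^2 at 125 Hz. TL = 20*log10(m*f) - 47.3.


m * f = 66.9 * 125 = 8362.5
20*log10(8362.5) = 78.4467 dB
TL = 78.4467 - 47.3 = 31.147 dB


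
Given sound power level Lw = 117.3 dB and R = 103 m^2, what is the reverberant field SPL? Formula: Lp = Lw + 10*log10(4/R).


4/R = 4/103 = 0.038835
Lp = 117.3 + 10*log10(0.038835) = 103.19 dB


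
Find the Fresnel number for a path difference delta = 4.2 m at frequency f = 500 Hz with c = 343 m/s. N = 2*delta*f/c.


N = 2*delta*f/c = 2*delta/lambda, where lambda = c/f
lambda = 343 / 500 = 0.686 m
N = 2 * 4.2 / 0.686 = 12.245


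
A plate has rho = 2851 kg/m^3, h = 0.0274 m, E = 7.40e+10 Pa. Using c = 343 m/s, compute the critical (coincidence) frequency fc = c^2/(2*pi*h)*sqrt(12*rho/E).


12*rho/E = 12*2851/7.40e+10 = 4.62324e-07
sqrt(12*rho/E) = sqrt(4.62324e-07) = 0.000679944
c^2/(2*pi*h) = 343^2/(2*pi*0.0274) = 683373
fc = 683373 * 0.000679944 = 464.66 Hz


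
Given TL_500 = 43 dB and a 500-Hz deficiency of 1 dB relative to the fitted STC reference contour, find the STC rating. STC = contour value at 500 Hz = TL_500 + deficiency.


By ASTM E413, STC = value of the fitted reference contour at 500 Hz.
Contour value at 500 Hz = TL_500 + deficiency = 43 + 1 = 44
STC = 44


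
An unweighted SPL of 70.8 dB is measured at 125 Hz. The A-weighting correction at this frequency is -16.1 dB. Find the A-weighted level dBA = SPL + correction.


A-weighting table: 125 Hz -> -16.1 dB correction
SPL_A = SPL + correction = 70.8 + (-16.1) = 54.7 dBA


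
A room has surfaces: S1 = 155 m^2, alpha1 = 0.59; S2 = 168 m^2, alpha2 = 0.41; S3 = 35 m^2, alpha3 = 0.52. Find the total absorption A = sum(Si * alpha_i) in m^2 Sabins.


155 * 0.59 = 91.45
168 * 0.41 = 68.88
35 * 0.52 = 18.2
A_total = 91.45 + 68.88 + 18.2 = 178.53 m^2


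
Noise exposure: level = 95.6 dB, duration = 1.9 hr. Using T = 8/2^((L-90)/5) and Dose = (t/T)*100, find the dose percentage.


T_allowed = 8 / 2^((95.6 - 90)/5) = 3.68075 hr
Dose = 1.9 / 3.68075 * 100 = 51.62 %


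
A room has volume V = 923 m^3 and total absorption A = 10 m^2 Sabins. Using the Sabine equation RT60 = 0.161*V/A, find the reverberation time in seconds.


RT60 = 0.161 * 923 / 10 = 14.86 s


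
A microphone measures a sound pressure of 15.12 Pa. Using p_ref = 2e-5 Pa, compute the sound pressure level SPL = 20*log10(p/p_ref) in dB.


p / p_ref = 15.12 / 2e-5 = 756000
SPL = 20 * log10(756000) = 117.57 dB


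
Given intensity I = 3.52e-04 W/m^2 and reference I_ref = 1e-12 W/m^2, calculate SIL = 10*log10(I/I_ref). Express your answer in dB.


I / I_ref = 3.52e-04 / 1e-12 = 3.52e+08
SIL = 10 * log10(3.52e+08) = 85.465 dB


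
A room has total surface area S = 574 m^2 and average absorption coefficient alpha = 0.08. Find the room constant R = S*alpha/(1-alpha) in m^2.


R = 574 * 0.08 / (1 - 0.08) = 49.913 m^2


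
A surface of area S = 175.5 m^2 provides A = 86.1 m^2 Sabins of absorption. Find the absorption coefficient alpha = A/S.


Absorption coefficient = absorbed power / incident power
alpha = A / S = 86.1 / 175.5 = 0.4906


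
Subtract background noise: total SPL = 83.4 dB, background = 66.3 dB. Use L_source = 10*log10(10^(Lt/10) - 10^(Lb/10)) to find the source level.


10^(83.4/10) = 2.18776e+08
10^(66.3/10) = 4.2658e+06
Difference = 2.18776e+08 - 4.2658e+06 = 2.1451e+08
L_source = 10*log10(2.1451e+08) = 83.314 dB


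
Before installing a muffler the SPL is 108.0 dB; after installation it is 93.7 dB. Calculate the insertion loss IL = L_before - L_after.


Insertion loss = SPL without muffler - SPL with muffler
IL = 108.0 - 93.7 = 14.3 dB


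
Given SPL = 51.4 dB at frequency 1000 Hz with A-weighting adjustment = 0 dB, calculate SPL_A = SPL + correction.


A-weighting table: 1000 Hz -> 0 dB correction
SPL_A = SPL + correction = 51.4 + (0) = 51.4 dBA


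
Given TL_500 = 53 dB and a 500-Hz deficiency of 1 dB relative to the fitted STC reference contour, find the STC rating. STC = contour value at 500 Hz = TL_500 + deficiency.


By ASTM E413, STC = value of the fitted reference contour at 500 Hz.
Contour value at 500 Hz = TL_500 + deficiency = 53 + 1 = 54
STC = 54


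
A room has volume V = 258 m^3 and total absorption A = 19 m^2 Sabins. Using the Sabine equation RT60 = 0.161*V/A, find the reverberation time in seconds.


RT60 = 0.161 * 258 / 19 = 2.1862 s


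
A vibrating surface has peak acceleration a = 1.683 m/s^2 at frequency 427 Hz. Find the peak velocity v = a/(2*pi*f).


omega = 2*pi*f = 2*pi*427 = 2682.92 rad/s
v = a / omega = 1.683 / 2682.92 = 0.0006273 m/s


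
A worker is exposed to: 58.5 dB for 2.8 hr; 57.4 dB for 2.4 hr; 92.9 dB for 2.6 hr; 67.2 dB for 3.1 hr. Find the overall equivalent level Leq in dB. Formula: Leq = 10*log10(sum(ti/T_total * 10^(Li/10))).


T_total = 2.8 + 2.4 + 2.6 + 3.1 = 10.9 hr
(2.8/10.9) * 10^(58.5/10) = 181858
(2.4/10.9) * 10^(57.4/10) = 121000
(2.6/10.9) * 10^(92.9/10) = 4.65101e+08
(3.1/10.9) * 10^(67.2/10) = 1.49257e+06
Sum = 181858 + 121000 + 4.65101e+08 + 1.49257e+06 = 4.66896e+08
Leq = 10*log10(4.66896e+08) = 86.692 dB


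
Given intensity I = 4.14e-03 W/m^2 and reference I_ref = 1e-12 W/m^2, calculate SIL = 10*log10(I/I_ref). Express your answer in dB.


I / I_ref = 4.14e-03 / 1e-12 = 4.14e+09
SIL = 10 * log10(4.14e+09) = 96.17 dB


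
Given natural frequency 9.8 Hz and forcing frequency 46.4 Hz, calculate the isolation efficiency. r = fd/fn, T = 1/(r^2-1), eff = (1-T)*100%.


r = 46.4 / 9.8 = 4.73469
r^2 - 1 = 4.73469^2 - 1 = 21.4173
T = 1/21.4173 = 0.0466912
Efficiency = (1 - 0.0466912)*100 = 95.331 %


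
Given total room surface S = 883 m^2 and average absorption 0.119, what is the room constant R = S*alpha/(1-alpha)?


R = 883 * 0.119 / (1 - 0.119) = 119.27 m^2


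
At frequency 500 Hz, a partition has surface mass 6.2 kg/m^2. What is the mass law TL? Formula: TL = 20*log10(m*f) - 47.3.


m * f = 6.2 * 500 = 3100
20*log10(3100) = 69.8272 dB
TL = 69.8272 - 47.3 = 22.527 dB


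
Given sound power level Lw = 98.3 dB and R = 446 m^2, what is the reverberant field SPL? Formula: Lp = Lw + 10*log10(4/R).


4/R = 4/446 = 0.00896861
Lp = 98.3 + 10*log10(0.00896861) = 77.827 dB


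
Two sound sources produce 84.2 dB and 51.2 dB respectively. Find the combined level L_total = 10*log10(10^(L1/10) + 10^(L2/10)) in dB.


10^(84.2/10) = 2.63027e+08
10^(51.2/10) = 131826
Sum = 2.63027e+08 + 131826 = 2.63159e+08
L_total = 10*log10(2.63159e+08) = 84.202 dB


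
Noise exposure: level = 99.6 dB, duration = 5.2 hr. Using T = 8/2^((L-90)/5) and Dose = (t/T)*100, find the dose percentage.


T_allowed = 8 / 2^((99.6 - 90)/5) = 2.11404 hr
Dose = 5.2 / 2.11404 * 100 = 245.97 %


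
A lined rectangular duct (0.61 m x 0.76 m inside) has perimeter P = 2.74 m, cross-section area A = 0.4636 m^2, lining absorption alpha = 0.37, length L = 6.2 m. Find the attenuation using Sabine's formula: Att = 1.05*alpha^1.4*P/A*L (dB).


alpha^1.4 = 0.37^1.4 = 0.248589
Attenuation rate = 1.05 * alpha^1.4 * P / A
= 1.05 * 0.248589 * 2.74 / 0.4636 = 1.54269 dB/m
Total Att = 1.54269 * 6.2 = 9.5647 dB


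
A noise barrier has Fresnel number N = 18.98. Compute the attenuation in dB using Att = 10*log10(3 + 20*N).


3 + 20*N = 3 + 20*18.98 = 382.6
Att = 10*log10(382.6) = 25.827 dB


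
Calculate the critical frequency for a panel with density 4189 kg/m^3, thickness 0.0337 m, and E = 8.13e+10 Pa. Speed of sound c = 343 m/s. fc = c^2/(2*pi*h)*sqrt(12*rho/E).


12*rho/E = 12*4189/8.13e+10 = 6.18303e-07
sqrt(12*rho/E) = sqrt(6.18303e-07) = 0.000786322
c^2/(2*pi*h) = 343^2/(2*pi*0.0337) = 555621
fc = 555621 * 0.000786322 = 436.9 Hz


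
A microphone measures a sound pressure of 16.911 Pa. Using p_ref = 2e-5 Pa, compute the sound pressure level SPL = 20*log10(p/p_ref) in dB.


p / p_ref = 16.911 / 2e-5 = 845550
SPL = 20 * log10(845550) = 118.54 dB


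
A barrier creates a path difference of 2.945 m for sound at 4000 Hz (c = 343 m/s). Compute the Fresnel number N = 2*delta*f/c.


N = 2*delta*f/c = 2*delta/lambda, where lambda = c/f
lambda = 343 / 4000 = 0.08575 m
N = 2 * 2.945 / 0.08575 = 68.688


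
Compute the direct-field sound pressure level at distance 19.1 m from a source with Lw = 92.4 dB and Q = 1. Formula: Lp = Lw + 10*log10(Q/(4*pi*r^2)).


4*pi*r^2 = 4*pi*19.1^2 = 4584.34 m^2
Q / (4*pi*r^2) = 1 / 4584.34 = 0.000218134
Lp = 92.4 + 10*log10(0.000218134) = 55.787 dB


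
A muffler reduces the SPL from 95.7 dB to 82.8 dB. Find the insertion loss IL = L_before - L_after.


Insertion loss = SPL without muffler - SPL with muffler
IL = 95.7 - 82.8 = 12.9 dB


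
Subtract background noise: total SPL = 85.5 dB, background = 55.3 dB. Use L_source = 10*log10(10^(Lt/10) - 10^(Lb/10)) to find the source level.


10^(85.5/10) = 3.54813e+08
10^(55.3/10) = 338844
Difference = 3.54813e+08 - 338844 = 3.54474e+08
L_source = 10*log10(3.54474e+08) = 85.496 dB


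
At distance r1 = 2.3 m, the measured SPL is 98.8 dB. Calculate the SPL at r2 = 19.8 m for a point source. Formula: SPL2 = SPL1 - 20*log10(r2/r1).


r2/r1 = 19.8/2.3 = 8.6087
Correction = 20*log10(8.6087) = 18.6988 dB
SPL2 = 98.8 - 18.6988 = 80.101 dB


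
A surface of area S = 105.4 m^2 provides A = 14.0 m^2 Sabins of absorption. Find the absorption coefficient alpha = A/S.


Absorption coefficient = absorbed power / incident power
alpha = A / S = 14.0 / 105.4 = 0.13283


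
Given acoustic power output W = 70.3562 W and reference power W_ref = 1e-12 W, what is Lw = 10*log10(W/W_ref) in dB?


W / W_ref = 70.3562 / 1e-12 = 7.03562e+13
Lw = 10 * log10(7.03562e+13) = 138.47 dB


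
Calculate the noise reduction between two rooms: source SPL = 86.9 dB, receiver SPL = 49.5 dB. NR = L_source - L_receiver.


NR = L_source - L_receiver (difference between source and receiving room levels)
NR = 86.9 - 49.5 = 37.4 dB


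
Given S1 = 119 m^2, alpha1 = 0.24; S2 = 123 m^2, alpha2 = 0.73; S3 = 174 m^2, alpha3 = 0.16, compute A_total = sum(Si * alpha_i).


119 * 0.24 = 28.56
123 * 0.73 = 89.79
174 * 0.16 = 27.84
A_total = 28.56 + 89.79 + 27.84 = 146.19 m^2


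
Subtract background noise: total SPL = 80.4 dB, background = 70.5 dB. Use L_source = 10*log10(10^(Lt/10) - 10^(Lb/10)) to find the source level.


10^(80.4/10) = 1.09648e+08
10^(70.5/10) = 1.12202e+07
Difference = 1.09648e+08 - 1.12202e+07 = 9.84278e+07
L_source = 10*log10(9.84278e+07) = 79.931 dB


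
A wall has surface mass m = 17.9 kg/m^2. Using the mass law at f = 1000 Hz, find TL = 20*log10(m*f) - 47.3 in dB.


m * f = 17.9 * 1000 = 17900
20*log10(17900) = 85.0571 dB
TL = 85.0571 - 47.3 = 37.757 dB


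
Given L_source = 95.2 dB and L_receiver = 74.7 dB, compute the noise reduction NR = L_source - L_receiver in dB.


NR = L_source - L_receiver (difference between source and receiving room levels)
NR = 95.2 - 74.7 = 20.5 dB


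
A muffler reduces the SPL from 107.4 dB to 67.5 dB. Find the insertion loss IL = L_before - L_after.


Insertion loss = SPL without muffler - SPL with muffler
IL = 107.4 - 67.5 = 39.9 dB


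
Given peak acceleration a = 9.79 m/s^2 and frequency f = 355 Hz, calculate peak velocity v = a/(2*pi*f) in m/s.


omega = 2*pi*f = 2*pi*355 = 2230.53 rad/s
v = a / omega = 9.79 / 2230.53 = 0.0043891 m/s


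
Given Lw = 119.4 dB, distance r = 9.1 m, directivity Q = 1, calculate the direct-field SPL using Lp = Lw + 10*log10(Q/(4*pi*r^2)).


4*pi*r^2 = 4*pi*9.1^2 = 1040.62 m^2
Q / (4*pi*r^2) = 1 / 1040.62 = 0.000960966
Lp = 119.4 + 10*log10(0.000960966) = 89.227 dB


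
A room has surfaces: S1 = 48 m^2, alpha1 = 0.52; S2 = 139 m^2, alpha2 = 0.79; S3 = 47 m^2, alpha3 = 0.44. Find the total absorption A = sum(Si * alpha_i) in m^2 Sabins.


48 * 0.52 = 24.96
139 * 0.79 = 109.81
47 * 0.44 = 20.68
A_total = 24.96 + 109.81 + 20.68 = 155.45 m^2


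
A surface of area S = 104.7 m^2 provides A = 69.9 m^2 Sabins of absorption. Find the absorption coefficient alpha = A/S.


Absorption coefficient = absorbed power / incident power
alpha = A / S = 69.9 / 104.7 = 0.66762


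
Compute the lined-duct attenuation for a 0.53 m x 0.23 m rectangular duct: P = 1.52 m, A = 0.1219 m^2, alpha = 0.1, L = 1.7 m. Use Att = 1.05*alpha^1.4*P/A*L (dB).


alpha^1.4 = 0.1^1.4 = 0.0398107
Attenuation rate = 1.05 * alpha^1.4 * P / A
= 1.05 * 0.0398107 * 1.52 / 0.1219 = 0.52123 dB/m
Total Att = 0.52123 * 1.7 = 0.88609 dB


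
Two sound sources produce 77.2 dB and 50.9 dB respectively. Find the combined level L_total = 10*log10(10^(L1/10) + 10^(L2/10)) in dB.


10^(77.2/10) = 5.24807e+07
10^(50.9/10) = 123027
Sum = 5.24807e+07 + 123027 = 5.26037e+07
L_total = 10*log10(5.26037e+07) = 77.21 dB


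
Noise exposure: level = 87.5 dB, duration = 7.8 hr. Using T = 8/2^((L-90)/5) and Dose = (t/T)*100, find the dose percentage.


T_allowed = 8 / 2^((87.5 - 90)/5) = 11.3137 hr
Dose = 7.8 / 11.3137 * 100 = 68.943 %


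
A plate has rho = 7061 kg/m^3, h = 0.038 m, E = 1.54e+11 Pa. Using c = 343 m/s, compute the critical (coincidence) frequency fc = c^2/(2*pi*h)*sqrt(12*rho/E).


12*rho/E = 12*7061/1.54e+11 = 5.50208e-07
sqrt(12*rho/E) = sqrt(5.50208e-07) = 0.00074176
c^2/(2*pi*h) = 343^2/(2*pi*0.038) = 492748
fc = 492748 * 0.00074176 = 365.5 Hz


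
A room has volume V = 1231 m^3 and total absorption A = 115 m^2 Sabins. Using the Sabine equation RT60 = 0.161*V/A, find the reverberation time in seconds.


RT60 = 0.161 * 1231 / 115 = 1.7234 s


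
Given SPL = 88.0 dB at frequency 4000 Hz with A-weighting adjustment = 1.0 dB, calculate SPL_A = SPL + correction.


A-weighting table: 4000 Hz -> 1.0 dB correction
SPL_A = SPL + correction = 88.0 + (1.0) = 89 dBA


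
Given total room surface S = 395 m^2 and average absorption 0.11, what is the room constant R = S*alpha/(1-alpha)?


R = 395 * 0.11 / (1 - 0.11) = 48.82 m^2


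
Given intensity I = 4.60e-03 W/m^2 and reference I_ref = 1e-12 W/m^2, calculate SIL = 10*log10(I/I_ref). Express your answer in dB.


I / I_ref = 4.60e-03 / 1e-12 = 4.6e+09
SIL = 10 * log10(4.6e+09) = 96.628 dB


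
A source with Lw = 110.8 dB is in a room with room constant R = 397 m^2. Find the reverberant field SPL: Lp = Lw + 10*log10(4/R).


4/R = 4/397 = 0.0100756
Lp = 110.8 + 10*log10(0.0100756) = 90.833 dB


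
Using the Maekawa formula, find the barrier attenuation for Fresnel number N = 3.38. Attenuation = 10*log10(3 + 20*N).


3 + 20*N = 3 + 20*3.38 = 70.6
Att = 10*log10(70.6) = 18.488 dB


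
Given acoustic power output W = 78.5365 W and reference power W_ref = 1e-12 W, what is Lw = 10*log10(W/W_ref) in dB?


W / W_ref = 78.5365 / 1e-12 = 7.85365e+13
Lw = 10 * log10(7.85365e+13) = 138.95 dB


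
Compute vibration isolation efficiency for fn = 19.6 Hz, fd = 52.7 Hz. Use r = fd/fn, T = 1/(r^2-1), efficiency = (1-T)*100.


r = 52.7 / 19.6 = 2.68878
r^2 - 1 = 2.68878^2 - 1 = 6.22954
T = 1/6.22954 = 0.160525
Efficiency = (1 - 0.160525)*100 = 83.947 %


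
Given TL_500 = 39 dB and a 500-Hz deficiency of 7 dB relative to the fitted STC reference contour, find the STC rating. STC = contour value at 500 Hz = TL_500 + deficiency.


By ASTM E413, STC = value of the fitted reference contour at 500 Hz.
Contour value at 500 Hz = TL_500 + deficiency = 39 + 7 = 46
STC = 46


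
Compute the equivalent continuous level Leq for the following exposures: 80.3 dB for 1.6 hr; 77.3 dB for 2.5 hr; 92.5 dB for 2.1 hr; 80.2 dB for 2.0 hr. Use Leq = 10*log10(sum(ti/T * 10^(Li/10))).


T_total = 1.6 + 2.5 + 2.1 + 2.0 = 8.2 hr
(1.6/8.2) * 10^(80.3/10) = 2.09077e+07
(2.5/8.2) * 10^(77.3/10) = 1.63729e+07
(2.1/8.2) * 10^(92.5/10) = 4.55413e+08
(2.0/8.2) * 10^(80.2/10) = 2.55397e+07
Sum = 2.09077e+07 + 1.63729e+07 + 4.55413e+08 + 2.55397e+07 = 5.18233e+08
Leq = 10*log10(5.18233e+08) = 87.145 dB


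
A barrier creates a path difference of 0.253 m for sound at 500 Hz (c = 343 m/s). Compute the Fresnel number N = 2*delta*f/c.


N = 2*delta*f/c = 2*delta/lambda, where lambda = c/f
lambda = 343 / 500 = 0.686 m
N = 2 * 0.253 / 0.686 = 0.73761


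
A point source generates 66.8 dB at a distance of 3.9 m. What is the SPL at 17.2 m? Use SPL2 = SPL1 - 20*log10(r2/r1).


r2/r1 = 17.2/3.9 = 4.41026
Correction = 20*log10(4.41026) = 12.8893 dB
SPL2 = 66.8 - 12.8893 = 53.911 dB


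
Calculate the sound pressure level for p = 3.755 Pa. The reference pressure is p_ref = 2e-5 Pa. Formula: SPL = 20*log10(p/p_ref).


p / p_ref = 3.755 / 2e-5 = 187750
SPL = 20 * log10(187750) = 105.47 dB


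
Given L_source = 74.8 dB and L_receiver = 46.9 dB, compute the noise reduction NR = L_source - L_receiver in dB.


NR = L_source - L_receiver (difference between source and receiving room levels)
NR = 74.8 - 46.9 = 27.9 dB


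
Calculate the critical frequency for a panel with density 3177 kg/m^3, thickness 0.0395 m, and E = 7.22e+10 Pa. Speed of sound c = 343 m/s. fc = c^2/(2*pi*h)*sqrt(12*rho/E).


12*rho/E = 12*3177/7.22e+10 = 5.28033e-07
sqrt(12*rho/E) = sqrt(5.28033e-07) = 0.000726659
c^2/(2*pi*h) = 343^2/(2*pi*0.0395) = 474036
fc = 474036 * 0.000726659 = 344.46 Hz


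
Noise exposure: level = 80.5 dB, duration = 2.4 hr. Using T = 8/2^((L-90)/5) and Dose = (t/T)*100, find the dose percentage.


T_allowed = 8 / 2^((80.5 - 90)/5) = 29.8571 hr
Dose = 2.4 / 29.8571 * 100 = 8.0383 %


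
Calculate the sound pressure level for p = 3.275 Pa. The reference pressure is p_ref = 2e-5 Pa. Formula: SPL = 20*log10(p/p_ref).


p / p_ref = 3.275 / 2e-5 = 163750
SPL = 20 * log10(163750) = 104.28 dB


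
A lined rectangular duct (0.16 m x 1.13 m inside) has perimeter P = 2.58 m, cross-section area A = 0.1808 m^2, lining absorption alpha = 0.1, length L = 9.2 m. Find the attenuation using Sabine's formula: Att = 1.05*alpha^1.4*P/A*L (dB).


alpha^1.4 = 0.1^1.4 = 0.0398107
Attenuation rate = 1.05 * alpha^1.4 * P / A
= 1.05 * 0.0398107 * 2.58 / 0.1808 = 0.5965 dB/m
Total Att = 0.5965 * 9.2 = 5.4878 dB


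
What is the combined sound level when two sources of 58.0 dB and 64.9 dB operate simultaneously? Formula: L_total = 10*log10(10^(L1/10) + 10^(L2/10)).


10^(58.0/10) = 630957
10^(64.9/10) = 3.0903e+06
Sum = 630957 + 3.0903e+06 = 3.72126e+06
L_total = 10*log10(3.72126e+06) = 65.707 dB


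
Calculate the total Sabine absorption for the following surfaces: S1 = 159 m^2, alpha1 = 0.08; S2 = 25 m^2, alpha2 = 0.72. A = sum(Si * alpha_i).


159 * 0.08 = 12.72
25 * 0.72 = 18
A_total = 12.72 + 18 = 30.72 m^2


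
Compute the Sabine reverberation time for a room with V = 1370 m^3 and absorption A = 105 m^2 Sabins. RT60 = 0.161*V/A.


RT60 = 0.161 * 1370 / 105 = 2.1007 s


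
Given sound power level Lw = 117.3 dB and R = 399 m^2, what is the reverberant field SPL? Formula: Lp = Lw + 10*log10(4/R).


4/R = 4/399 = 0.0100251
Lp = 117.3 + 10*log10(0.0100251) = 97.311 dB


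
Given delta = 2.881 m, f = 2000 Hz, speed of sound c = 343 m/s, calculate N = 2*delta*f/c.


N = 2*delta*f/c = 2*delta/lambda, where lambda = c/f
lambda = 343 / 2000 = 0.1715 m
N = 2 * 2.881 / 0.1715 = 33.598


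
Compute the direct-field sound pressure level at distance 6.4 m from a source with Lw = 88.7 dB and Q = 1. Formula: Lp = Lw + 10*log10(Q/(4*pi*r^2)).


4*pi*r^2 = 4*pi*6.4^2 = 514.719 m^2
Q / (4*pi*r^2) = 1 / 514.719 = 0.00194281
Lp = 88.7 + 10*log10(0.00194281) = 61.584 dB


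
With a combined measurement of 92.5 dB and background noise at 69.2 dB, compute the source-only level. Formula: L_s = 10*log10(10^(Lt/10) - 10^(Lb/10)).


10^(92.5/10) = 1.77828e+09
10^(69.2/10) = 8.31764e+06
Difference = 1.77828e+09 - 8.31764e+06 = 1.76996e+09
L_source = 10*log10(1.76996e+09) = 92.48 dB


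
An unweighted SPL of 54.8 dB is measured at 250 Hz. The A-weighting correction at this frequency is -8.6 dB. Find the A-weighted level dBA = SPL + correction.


A-weighting table: 250 Hz -> -8.6 dB correction
SPL_A = SPL + correction = 54.8 + (-8.6) = 46.2 dBA


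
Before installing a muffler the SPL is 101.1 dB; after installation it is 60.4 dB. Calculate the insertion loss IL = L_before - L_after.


Insertion loss = SPL without muffler - SPL with muffler
IL = 101.1 - 60.4 = 40.7 dB


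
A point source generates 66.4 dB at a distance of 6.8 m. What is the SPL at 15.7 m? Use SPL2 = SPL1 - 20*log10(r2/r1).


r2/r1 = 15.7/6.8 = 2.30882
Correction = 20*log10(2.30882) = 7.2678 dB
SPL2 = 66.4 - 7.2678 = 59.132 dB


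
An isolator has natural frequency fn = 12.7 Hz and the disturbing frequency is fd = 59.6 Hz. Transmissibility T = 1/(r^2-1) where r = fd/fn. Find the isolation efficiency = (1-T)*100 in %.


r = 59.6 / 12.7 = 4.69291
r^2 - 1 = 4.69291^2 - 1 = 21.0234
T = 1/21.0234 = 0.047566
Efficiency = (1 - 0.047566)*100 = 95.243 %


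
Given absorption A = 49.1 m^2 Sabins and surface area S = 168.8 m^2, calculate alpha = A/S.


Absorption coefficient = absorbed power / incident power
alpha = A / S = 49.1 / 168.8 = 0.29088


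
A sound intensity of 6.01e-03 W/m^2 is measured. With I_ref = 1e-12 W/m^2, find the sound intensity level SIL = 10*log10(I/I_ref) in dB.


I / I_ref = 6.01e-03 / 1e-12 = 6.01e+09
SIL = 10 * log10(6.01e+09) = 97.789 dB


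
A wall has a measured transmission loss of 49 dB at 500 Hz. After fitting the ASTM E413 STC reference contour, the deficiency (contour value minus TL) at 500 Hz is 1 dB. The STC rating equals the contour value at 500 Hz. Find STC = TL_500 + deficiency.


By ASTM E413, STC = value of the fitted reference contour at 500 Hz.
Contour value at 500 Hz = TL_500 + deficiency = 49 + 1 = 50
STC = 50


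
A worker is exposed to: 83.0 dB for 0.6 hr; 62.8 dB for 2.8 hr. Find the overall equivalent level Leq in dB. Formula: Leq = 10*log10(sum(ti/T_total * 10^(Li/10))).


T_total = 0.6 + 2.8 = 3.4 hr
(0.6/3.4) * 10^(83.0/10) = 3.52105e+07
(2.8/3.4) * 10^(62.8/10) = 1.5692e+06
Sum = 3.52105e+07 + 1.5692e+06 = 3.67797e+07
Leq = 10*log10(3.67797e+07) = 75.656 dB


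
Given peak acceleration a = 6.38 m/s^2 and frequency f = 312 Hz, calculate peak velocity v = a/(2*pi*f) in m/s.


omega = 2*pi*f = 2*pi*312 = 1960.35 rad/s
v = a / omega = 6.38 / 1960.35 = 0.0032545 m/s


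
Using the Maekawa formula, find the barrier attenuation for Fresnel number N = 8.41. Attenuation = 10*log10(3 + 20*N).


3 + 20*N = 3 + 20*8.41 = 171.2
Att = 10*log10(171.2) = 22.335 dB


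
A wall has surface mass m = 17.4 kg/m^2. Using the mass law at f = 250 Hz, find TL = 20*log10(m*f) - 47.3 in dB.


m * f = 17.4 * 250 = 4350
20*log10(4350) = 72.7698 dB
TL = 72.7698 - 47.3 = 25.47 dB


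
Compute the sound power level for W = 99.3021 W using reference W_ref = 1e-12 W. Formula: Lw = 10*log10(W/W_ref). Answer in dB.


W / W_ref = 99.3021 / 1e-12 = 9.93021e+13
Lw = 10 * log10(9.93021e+13) = 139.97 dB


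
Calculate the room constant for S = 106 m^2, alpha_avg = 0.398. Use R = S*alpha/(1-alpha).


R = 106 * 0.398 / (1 - 0.398) = 70.08 m^2


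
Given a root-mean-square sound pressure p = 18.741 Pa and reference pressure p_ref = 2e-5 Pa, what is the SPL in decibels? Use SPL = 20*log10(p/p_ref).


p / p_ref = 18.741 / 2e-5 = 937050
SPL = 20 * log10(937050) = 119.44 dB


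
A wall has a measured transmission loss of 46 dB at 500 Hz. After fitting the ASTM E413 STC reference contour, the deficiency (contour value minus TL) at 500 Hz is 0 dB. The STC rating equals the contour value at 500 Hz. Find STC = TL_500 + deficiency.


By ASTM E413, STC = value of the fitted reference contour at 500 Hz.
Contour value at 500 Hz = TL_500 + deficiency = 46 + 0 = 46
STC = 46


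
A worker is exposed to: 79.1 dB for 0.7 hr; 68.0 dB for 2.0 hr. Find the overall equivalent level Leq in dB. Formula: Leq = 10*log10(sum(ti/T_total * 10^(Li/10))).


T_total = 0.7 + 2.0 = 2.7 hr
(0.7/2.7) * 10^(79.1/10) = 2.10734e+07
(2.0/2.7) * 10^(68.0/10) = 4.67376e+06
Sum = 2.10734e+07 + 4.67376e+06 = 2.57472e+07
Leq = 10*log10(2.57472e+07) = 74.107 dB


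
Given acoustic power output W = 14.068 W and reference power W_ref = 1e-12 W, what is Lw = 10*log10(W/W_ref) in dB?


W / W_ref = 14.068 / 1e-12 = 1.4068e+13
Lw = 10 * log10(1.4068e+13) = 131.48 dB


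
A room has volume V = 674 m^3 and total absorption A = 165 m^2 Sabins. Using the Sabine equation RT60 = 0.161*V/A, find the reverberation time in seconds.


RT60 = 0.161 * 674 / 165 = 0.65766 s


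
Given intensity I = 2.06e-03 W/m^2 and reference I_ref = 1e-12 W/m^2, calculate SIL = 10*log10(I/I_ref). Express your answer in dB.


I / I_ref = 2.06e-03 / 1e-12 = 2.06e+09
SIL = 10 * log10(2.06e+09) = 93.139 dB


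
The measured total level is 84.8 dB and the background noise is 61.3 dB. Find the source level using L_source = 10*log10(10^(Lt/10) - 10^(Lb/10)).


10^(84.8/10) = 3.01995e+08
10^(61.3/10) = 1.34896e+06
Difference = 3.01995e+08 - 1.34896e+06 = 3.00646e+08
L_source = 10*log10(3.00646e+08) = 84.781 dB


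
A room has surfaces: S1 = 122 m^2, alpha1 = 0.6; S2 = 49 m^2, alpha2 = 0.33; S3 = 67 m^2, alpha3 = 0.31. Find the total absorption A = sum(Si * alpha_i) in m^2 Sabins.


122 * 0.6 = 73.2
49 * 0.33 = 16.17
67 * 0.31 = 20.77
A_total = 73.2 + 16.17 + 20.77 = 110.14 m^2


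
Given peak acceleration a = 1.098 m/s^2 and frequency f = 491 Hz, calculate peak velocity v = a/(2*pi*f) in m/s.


omega = 2*pi*f = 2*pi*491 = 3085.04 rad/s
v = a / omega = 1.098 / 3085.04 = 0.00035591 m/s


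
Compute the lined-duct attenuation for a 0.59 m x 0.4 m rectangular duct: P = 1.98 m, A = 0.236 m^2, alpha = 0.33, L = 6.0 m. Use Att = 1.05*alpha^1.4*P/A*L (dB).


alpha^1.4 = 0.33^1.4 = 0.211797
Attenuation rate = 1.05 * alpha^1.4 * P / A
= 1.05 * 0.211797 * 1.98 / 0.236 = 1.86579 dB/m
Total Att = 1.86579 * 6.0 = 11.195 dB


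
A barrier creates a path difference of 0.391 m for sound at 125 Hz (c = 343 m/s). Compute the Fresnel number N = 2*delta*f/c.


N = 2*delta*f/c = 2*delta/lambda, where lambda = c/f
lambda = 343 / 125 = 2.744 m
N = 2 * 0.391 / 2.744 = 0.28499


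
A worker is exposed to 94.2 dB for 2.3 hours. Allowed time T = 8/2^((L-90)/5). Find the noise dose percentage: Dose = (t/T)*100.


T_allowed = 8 / 2^((94.2 - 90)/5) = 4.46915 hr
Dose = 2.3 / 4.46915 * 100 = 51.464 %


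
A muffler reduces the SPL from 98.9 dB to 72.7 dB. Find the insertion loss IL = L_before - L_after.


Insertion loss = SPL without muffler - SPL with muffler
IL = 98.9 - 72.7 = 26.2 dB


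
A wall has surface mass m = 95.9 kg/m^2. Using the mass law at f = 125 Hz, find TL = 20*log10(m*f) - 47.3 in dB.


m * f = 95.9 * 125 = 11987.5
20*log10(11987.5) = 81.5746 dB
TL = 81.5746 - 47.3 = 34.275 dB


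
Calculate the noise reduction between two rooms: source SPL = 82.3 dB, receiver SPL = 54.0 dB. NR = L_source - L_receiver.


NR = L_source - L_receiver (difference between source and receiving room levels)
NR = 82.3 - 54.0 = 28.3 dB


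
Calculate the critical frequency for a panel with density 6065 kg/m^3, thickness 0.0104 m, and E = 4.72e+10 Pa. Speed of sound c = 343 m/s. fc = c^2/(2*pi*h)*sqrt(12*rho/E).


12*rho/E = 12*6065/4.72e+10 = 1.54195e-06
sqrt(12*rho/E) = sqrt(1.54195e-06) = 0.00124175
c^2/(2*pi*h) = 343^2/(2*pi*0.0104) = 1.80042e+06
fc = 1.80042e+06 * 0.00124175 = 2235.7 Hz


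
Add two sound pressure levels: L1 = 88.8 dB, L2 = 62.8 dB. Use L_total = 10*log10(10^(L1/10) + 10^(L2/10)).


10^(88.8/10) = 7.58578e+08
10^(62.8/10) = 1.90546e+06
Sum = 7.58578e+08 + 1.90546e+06 = 7.60483e+08
L_total = 10*log10(7.60483e+08) = 88.811 dB


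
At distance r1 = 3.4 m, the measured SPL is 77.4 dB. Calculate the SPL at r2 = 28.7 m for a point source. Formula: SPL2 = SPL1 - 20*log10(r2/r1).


r2/r1 = 28.7/3.4 = 8.44118
Correction = 20*log10(8.44118) = 18.5281 dB
SPL2 = 77.4 - 18.5281 = 58.872 dB


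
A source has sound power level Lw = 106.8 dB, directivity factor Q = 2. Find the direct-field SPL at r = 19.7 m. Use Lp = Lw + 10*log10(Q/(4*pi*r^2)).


4*pi*r^2 = 4*pi*19.7^2 = 4876.88 m^2
Q / (4*pi*r^2) = 2 / 4876.88 = 0.000410098
Lp = 106.8 + 10*log10(0.000410098) = 72.929 dB


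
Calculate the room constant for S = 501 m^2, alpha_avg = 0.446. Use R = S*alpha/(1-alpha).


R = 501 * 0.446 / (1 - 0.446) = 403.33 m^2


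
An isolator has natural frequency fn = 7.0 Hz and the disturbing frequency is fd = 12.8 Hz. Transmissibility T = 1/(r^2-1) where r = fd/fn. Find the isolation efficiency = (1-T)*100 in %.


r = 12.8 / 7.0 = 1.82857
r^2 - 1 = 1.82857^2 - 1 = 2.34367
T = 1/2.34367 = 0.426681
Efficiency = (1 - 0.426681)*100 = 57.332 %


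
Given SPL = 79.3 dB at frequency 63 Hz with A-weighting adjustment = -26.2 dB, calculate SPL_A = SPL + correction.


A-weighting table: 63 Hz -> -26.2 dB correction
SPL_A = SPL + correction = 79.3 + (-26.2) = 53.1 dBA


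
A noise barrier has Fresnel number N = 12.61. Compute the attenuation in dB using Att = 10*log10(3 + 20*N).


3 + 20*N = 3 + 20*12.61 = 255.2
Att = 10*log10(255.2) = 24.069 dB


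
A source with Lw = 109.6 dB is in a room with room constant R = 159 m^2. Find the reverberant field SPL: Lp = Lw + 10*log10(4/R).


4/R = 4/159 = 0.0251572
Lp = 109.6 + 10*log10(0.0251572) = 93.607 dB


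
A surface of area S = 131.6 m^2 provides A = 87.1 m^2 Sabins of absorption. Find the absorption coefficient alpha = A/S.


Absorption coefficient = absorbed power / incident power
alpha = A / S = 87.1 / 131.6 = 0.66185


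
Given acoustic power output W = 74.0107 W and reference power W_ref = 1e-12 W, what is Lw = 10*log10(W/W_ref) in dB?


W / W_ref = 74.0107 / 1e-12 = 7.40107e+13
Lw = 10 * log10(7.40107e+13) = 138.69 dB


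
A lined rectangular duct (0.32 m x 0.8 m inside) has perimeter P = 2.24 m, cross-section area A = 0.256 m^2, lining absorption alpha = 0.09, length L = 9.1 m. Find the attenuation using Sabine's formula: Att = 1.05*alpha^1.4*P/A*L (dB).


alpha^1.4 = 0.09^1.4 = 0.034351
Attenuation rate = 1.05 * alpha^1.4 * P / A
= 1.05 * 0.034351 * 2.24 / 0.256 = 0.3156 dB/m
Total Att = 0.3156 * 9.1 = 2.872 dB


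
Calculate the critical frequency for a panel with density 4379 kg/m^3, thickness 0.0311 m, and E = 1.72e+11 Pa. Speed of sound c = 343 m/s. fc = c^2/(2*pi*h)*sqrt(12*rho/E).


12*rho/E = 12*4379/1.72e+11 = 3.05512e-07
sqrt(12*rho/E) = sqrt(3.05512e-07) = 0.000552731
c^2/(2*pi*h) = 343^2/(2*pi*0.0311) = 602071
fc = 602071 * 0.000552731 = 332.78 Hz


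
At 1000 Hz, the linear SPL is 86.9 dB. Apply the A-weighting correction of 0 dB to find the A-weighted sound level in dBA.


A-weighting table: 1000 Hz -> 0 dB correction
SPL_A = SPL + correction = 86.9 + (0) = 86.9 dBA


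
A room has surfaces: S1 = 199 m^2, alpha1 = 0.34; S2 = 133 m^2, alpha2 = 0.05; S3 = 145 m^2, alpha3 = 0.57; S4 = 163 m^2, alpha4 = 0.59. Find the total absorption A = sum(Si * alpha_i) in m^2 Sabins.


199 * 0.34 = 67.66
133 * 0.05 = 6.65
145 * 0.57 = 82.65
163 * 0.59 = 96.17
A_total = 67.66 + 6.65 + 82.65 + 96.17 = 253.13 m^2


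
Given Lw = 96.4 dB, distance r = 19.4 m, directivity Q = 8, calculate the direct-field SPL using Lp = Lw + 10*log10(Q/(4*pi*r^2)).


4*pi*r^2 = 4*pi*19.4^2 = 4729.48 m^2
Q / (4*pi*r^2) = 8 / 4729.48 = 0.00169152
Lp = 96.4 + 10*log10(0.00169152) = 68.683 dB


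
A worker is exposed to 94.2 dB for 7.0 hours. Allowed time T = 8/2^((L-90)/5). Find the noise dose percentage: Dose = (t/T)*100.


T_allowed = 8 / 2^((94.2 - 90)/5) = 4.46915 hr
Dose = 7.0 / 4.46915 * 100 = 156.63 %
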